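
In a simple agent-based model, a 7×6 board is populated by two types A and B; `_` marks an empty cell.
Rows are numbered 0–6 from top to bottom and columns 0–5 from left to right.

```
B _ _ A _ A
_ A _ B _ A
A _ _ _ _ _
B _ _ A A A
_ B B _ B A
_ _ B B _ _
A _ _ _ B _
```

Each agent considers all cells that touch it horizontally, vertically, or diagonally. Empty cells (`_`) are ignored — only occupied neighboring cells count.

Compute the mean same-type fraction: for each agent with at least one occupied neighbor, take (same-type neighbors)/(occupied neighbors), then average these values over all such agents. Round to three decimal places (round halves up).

Row 0: (0,0)B 0/1 · (0,3)A 0/1 · (0,5)A 1/1
Row 1: (1,1)A 1/2 · (1,3)B 0/1 · (1,5)A 1/1
Row 2: (2,0)A 1/2
Row 3: (3,0)B 1/2 · (3,3)A 1/3 · (3,4)A 3/4 · (3,5)A 2/3
Row 4: (4,1)B 3/3 · (4,2)B 3/4 · (4,4)B 1/5 · (4,5)A 2/3
Row 5: (5,2)B 3/3 · (5,3)B 4/4
Row 6: (6,0)A — no occupied neighbors · (6,4)B 1/1
Sum over 18 agents: 0/1 + 0/1 + 1/1 + 1/2 + 0/1 + 1/1 + 1/2 + 1/2 + 1/3 + 3/4 + 2/3 + 3/3 + 3/4 + 1/5 + 2/3 + 3/3 + 4/4 + 1/1 = 163/15; mean = 163/15 ÷ 18 = 163/270 = 0.603703… → 0.604.

0.604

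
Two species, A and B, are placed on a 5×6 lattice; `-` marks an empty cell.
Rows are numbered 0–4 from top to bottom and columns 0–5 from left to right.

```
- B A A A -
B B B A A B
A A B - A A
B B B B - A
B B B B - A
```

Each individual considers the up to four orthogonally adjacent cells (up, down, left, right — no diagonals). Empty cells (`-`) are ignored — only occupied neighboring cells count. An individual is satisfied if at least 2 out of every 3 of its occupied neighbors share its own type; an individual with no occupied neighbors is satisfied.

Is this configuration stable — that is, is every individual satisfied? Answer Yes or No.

No

Row 0: (0,1)B 1/2 unhappy · (0,2)A 1/3 unhappy · (0,3)A 3/3 ok · (0,4)A 2/2 ok
Row 1: (1,0)B 1/2 unhappy · (1,1)B 3/4 ok · (1,2)B 2/4 unhappy · (1,3)A 2/3 ok · (1,4)A 3/4 ok · (1,5)B 0/2 unhappy
Row 2: (2,0)A 1/3 unhappy · (2,1)A 1/4 unhappy · (2,2)B 2/3 ok · (2,4)A 2/2 ok · (2,5)A 2/3 ok
Row 3: (3,0)B 2/3 ok · (3,1)B 3/4 ok · (3,2)B 4/4 ok · (3,3)B 2/2 ok · (3,5)A 2/2 ok
Row 4: (4,0)B 2/2 ok · (4,1)B 3/3 ok · (4,2)B 3/3 ok · (4,3)B 2/2 ok · (4,5)A 1/1 ok
For instance (0,1) has only 1/2 same-type neighbors, below 2/3.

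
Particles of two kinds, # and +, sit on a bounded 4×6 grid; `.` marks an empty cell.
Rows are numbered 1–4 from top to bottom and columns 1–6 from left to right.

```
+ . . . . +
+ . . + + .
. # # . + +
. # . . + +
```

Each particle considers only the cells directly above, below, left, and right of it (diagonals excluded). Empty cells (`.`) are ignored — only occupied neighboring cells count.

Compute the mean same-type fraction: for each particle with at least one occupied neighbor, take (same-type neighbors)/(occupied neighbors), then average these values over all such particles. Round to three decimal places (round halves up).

Row 1: (1,1)+ 1/1 · (1,6)+ — no occupied neighbors
Row 2: (2,1)+ 1/1 · (2,4)+ 1/1 · (2,5)+ 2/2
Row 3: (3,2)# 2/2 · (3,3)# 1/1 · (3,5)+ 3/3 · (3,6)+ 2/2
Row 4: (4,2)# 1/1 · (4,5)+ 2/2 · (4,6)+ 2/2
Sum over 11 particles: 1/1 + 1/1 + 1/1 + 2/2 + 2/2 + 1/1 + 3/3 + 2/2 + 1/1 + 2/2 + 2/2 = 11; mean = 11 ÷ 11 = 1 = 1.0 → 1.000.

1.000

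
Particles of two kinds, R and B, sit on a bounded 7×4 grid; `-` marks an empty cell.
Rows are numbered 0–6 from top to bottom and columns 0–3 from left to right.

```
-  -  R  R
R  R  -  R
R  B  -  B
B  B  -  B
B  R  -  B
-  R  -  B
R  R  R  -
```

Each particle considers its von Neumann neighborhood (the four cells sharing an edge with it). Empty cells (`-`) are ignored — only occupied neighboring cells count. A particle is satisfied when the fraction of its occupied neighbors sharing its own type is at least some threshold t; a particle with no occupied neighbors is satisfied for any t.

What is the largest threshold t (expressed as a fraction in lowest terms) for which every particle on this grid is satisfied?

(0,2)R 1/1
(0,3)R 2/2
(1,0)R 2/2
(1,1)R 1/2
(1,3)R 1/2
(2,0)R 1/3
(2,1)B 1/3
(2,3)B 1/2
(3,0)B 2/3
(3,1)B 2/3
(3,3)B 2/2
(4,0)B 1/2
(4,1)R 1/3
(4,3)B 2/2
(5,1)R 2/2
(5,3)B 1/1
(6,0)R 1/1
(6,1)R 3/3
(6,2)R 1/1
The smallest same-type fraction is 1/3 at (2,0), which reduces to 1/3. Any threshold above that leaves this particle unsatisfied.

1/3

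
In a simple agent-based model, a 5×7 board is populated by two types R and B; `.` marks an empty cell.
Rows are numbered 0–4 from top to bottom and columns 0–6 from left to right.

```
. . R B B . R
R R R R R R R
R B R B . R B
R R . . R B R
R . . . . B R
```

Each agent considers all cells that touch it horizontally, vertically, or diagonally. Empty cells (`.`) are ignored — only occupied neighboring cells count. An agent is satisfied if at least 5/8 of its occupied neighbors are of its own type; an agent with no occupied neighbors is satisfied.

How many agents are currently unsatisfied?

13

(0,2)R 3/4 satisfied
(0,3)B 1/5 not
(0,4)B 1/4 not
(0,6)R 2/2 satisfied
(1,0)R 2/3 satisfied
(1,1)R 5/6 satisfied
(1,2)R 4/7 not
(1,3)R 4/7 not
(1,4)R 3/6 not
(1,5)R 4/6 satisfied
(1,6)R 3/4 satisfied
(2,0)R 4/5 satisfied
(2,1)B 0/7 not
(2,2)R 4/6 satisfied
(2,3)B 0/5 not
(2,5)R 5/7 satisfied
(2,6)B 1/5 not
(3,0)R 3/4 satisfied
(3,1)R 4/5 satisfied
(3,4)R 1/4 not
(3,5)B 2/6 not
(3,6)R 2/5 not
(4,0)R 2/2 satisfied
(4,5)B 1/4 not
(4,6)R 1/3 not
Unsatisfied: (0,3), (0,4), (1,2), (1,3), (1,4), (2,1), (2,3), (2,6), (3,4), (3,5), (3,6), (4,5), (4,6) — 13 in total.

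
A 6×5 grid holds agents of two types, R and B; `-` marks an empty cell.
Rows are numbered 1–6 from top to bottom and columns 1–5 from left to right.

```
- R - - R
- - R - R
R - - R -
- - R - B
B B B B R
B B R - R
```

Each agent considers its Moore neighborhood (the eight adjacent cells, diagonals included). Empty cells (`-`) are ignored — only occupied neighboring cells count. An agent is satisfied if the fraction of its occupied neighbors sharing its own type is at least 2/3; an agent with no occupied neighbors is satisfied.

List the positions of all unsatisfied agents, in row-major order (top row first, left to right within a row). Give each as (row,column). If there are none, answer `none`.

(4,3), (4,5), (5,3), (5,4), (5,5), (6,3), (6,5)

Row 1: (1,2)R 1/1 ok · (1,5)R 1/1 ok
Row 2: (2,3)R 2/2 ok · (2,5)R 2/2 ok
Row 3: (3,1)R 0/0 ok · (3,4)R 3/4 ok
Row 4: (4,3)R 1/4 unhappy · (4,5)B 1/3 unhappy
Row 5: (5,1)B 3/3 ok · (5,2)B 4/6 ok · (5,3)B 3/5 unhappy · (5,4)B 2/6 unhappy · (5,5)R 1/3 unhappy
Row 6: (6,1)B 3/3 ok · (6,2)B 4/5 ok · (6,3)R 0/4 unhappy · (6,5)R 1/2 unhappy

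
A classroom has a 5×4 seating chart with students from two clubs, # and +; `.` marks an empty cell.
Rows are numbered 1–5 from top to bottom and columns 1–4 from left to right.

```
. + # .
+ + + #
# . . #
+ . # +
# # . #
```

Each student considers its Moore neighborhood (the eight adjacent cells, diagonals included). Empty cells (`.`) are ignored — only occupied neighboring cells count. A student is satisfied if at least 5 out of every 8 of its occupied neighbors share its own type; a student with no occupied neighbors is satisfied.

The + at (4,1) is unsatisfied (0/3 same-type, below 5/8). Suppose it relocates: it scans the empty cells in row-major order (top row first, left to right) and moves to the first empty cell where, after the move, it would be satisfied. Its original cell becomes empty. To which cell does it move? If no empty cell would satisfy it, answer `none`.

Vacating (4,1). Empty cells in order:
  (1,1): 3/3 same-type → satisfied — stop here.

(1,1)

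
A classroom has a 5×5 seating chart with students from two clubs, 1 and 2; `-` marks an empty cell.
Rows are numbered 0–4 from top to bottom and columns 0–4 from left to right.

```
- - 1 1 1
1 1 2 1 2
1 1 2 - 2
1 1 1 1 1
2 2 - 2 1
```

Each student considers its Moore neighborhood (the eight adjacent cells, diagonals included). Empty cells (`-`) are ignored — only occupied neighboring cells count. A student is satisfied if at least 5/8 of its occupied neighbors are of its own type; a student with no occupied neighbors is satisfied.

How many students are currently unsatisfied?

14

(0,2)1 3/4 ✓
(0,3)1 3/5 ✗
(0,4)1 2/3 ✓
(1,0)1 3/3 ✓
(1,1)1 4/6 ✓
(1,2)2 1/6 ✗
(1,3)1 3/7 ✗
(1,4)2 1/4 ✗
(2,0)1 5/5 ✓
(2,1)1 6/8 ✓
(2,2)2 1/7 ✗
(2,4)2 1/4 ✗
(3,0)1 3/5 ✗
(3,1)1 4/7 ✗
(3,2)1 3/6 ✗
(3,3)1 3/6 ✗
(3,4)1 2/4 ✗
(4,0)2 1/3 ✗
(4,1)2 1/4 ✗
(4,3)2 0/4 ✗
(4,4)1 2/3 ✓
Unsatisfied: (0,3), (1,2), (1,3), (1,4), (2,2), (2,4), (3,0), (3,1), (3,2), (3,3), (3,4), (4,0), (4,1), (4,3) — 14 in total.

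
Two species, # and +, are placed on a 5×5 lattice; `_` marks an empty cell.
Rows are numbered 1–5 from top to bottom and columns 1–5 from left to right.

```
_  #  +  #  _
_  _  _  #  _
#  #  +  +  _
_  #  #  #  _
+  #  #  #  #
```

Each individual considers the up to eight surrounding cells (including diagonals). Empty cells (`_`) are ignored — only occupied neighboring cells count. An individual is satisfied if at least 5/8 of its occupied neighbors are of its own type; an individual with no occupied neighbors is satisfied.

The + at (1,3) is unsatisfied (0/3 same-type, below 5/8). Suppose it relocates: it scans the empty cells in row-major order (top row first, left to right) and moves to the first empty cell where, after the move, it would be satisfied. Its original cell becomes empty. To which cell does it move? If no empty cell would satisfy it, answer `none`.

Vacating (1,3). Empty cells in order:
  (1,1): 0/1 same-type → still unsatisfied.
  (1,5): 0/2 same-type → still unsatisfied.
  (2,1): 0/3 same-type → still unsatisfied.
  (2,2): 1/4 same-type → still unsatisfied.
  (2,3): 2/6 same-type → still unsatisfied.
  (2,5): 1/3 same-type → still unsatisfied.
  (3,5): 1/3 same-type → still unsatisfied.
  (4,1): 1/5 same-type → still unsatisfied.
  (4,5): 1/4 same-type → still unsatisfied.

none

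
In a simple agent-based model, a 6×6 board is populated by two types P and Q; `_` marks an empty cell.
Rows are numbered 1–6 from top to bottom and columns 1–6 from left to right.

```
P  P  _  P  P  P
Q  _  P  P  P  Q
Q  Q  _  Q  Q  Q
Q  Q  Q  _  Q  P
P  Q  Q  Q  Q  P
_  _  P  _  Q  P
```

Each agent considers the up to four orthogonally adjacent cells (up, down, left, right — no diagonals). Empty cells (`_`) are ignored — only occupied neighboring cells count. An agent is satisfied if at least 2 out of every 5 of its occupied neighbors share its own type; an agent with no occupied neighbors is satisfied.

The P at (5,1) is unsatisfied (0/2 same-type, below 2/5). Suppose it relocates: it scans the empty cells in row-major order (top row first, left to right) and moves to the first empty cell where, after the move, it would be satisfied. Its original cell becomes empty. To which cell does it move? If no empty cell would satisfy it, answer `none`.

Vacating (5,1). Empty cells in order:
  (1,3): 3/3 same-type → satisfied — stop here.

(1,3)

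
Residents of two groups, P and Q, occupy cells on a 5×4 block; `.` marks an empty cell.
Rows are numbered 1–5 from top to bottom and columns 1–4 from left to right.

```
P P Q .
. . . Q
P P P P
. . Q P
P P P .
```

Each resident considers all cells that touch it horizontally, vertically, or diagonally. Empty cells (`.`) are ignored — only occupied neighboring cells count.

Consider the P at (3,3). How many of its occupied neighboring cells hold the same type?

Occupied neighbors of (3,3): (2,4)=Q, (3,2)=P, (3,4)=P, (4,3)=Q, (4,4)=P.
Same type (P): 3 of 5.

3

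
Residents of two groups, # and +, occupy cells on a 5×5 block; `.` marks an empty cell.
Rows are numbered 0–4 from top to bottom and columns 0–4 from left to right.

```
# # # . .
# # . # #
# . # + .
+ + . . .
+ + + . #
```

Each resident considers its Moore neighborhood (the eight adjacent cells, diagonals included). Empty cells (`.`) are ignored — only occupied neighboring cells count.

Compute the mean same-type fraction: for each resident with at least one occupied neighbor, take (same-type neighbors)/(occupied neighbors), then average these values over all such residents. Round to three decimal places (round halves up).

0.778

(0,0)# 3/3
(0,1)# 4/4
(0,2)# 3/3
(1,0)# 4/4
(1,1)# 6/6
(1,3)# 3/4
(1,4)# 1/2
(2,0)# 2/4
(2,2)# 2/4
(2,3)+ 0/3
(3,0)+ 3/4
(3,1)+ 4/6
(4,0)+ 3/3
(4,1)+ 4/4
(4,2)+ 2/2
(4,4)# — no occupied neighbors
Sum over 15 residents: 3/3 + 4/4 + 3/3 + 4/4 + 6/6 + 3/4 + 1/2 + 2/4 + 2/4 + 0/3 + 3/4 + 4/6 + 3/3 + 4/4 + 2/2 = 35/3; mean = 35/3 ÷ 15 = 7/9 = 0.777777… → 0.778.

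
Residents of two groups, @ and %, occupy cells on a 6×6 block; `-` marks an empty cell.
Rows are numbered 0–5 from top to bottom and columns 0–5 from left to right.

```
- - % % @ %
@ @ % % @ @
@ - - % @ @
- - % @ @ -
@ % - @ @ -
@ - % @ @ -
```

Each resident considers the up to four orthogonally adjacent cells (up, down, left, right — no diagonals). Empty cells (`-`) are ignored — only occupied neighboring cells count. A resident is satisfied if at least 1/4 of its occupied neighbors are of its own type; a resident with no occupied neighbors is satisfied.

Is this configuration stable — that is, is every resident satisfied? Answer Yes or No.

(0,2)% 2/2 ok
(0,3)% 2/3 ok
(0,4)@ 1/3 ok
(0,5)% 0/2 unhappy
(1,0)@ 2/2 ok
(1,1)@ 1/2 ok
(1,2)% 2/3 ok
(1,3)% 3/4 ok
(1,4)@ 3/4 ok
(1,5)@ 2/3 ok
(2,0)@ 1/1 ok
(2,3)% 1/3 ok
(2,4)@ 3/4 ok
(2,5)@ 2/2 ok
(3,2)% 0/1 unhappy
(3,3)@ 2/4 ok
(3,4)@ 3/3 ok
(4,0)@ 1/2 ok
(4,1)% 0/1 unhappy
(4,3)@ 3/3 ok
(4,4)@ 3/3 ok
(5,0)@ 1/1 ok
(5,2)% 0/1 unhappy
(5,3)@ 2/3 ok
(5,4)@ 2/2 ok
For instance (0,5) has only 0/2 same-type neighbors, below 1/4.

No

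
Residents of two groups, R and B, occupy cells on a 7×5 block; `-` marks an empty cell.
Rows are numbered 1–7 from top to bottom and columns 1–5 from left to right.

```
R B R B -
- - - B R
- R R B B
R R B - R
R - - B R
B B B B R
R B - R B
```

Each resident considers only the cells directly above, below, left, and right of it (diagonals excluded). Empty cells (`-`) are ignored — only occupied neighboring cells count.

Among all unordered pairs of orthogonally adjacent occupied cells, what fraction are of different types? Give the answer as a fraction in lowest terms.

17/31

Scan each occupied cell's neighbors to the right and below so each pair is counted once.
From row 1: 3 unlike of 4 pairs (running 3/4).
From row 2: 2 unlike of 3 pairs (running 5/7).
From row 3: 3 unlike of 6 pairs (running 8/13).
From row 4: 1 unlike of 4 pairs (running 9/17).
From row 5: 2 unlike of 4 pairs (running 11/21).
From row 6: 4 unlike of 8 pairs (running 15/29).
From row 7: 2 unlike of 2 pairs (running 17/31).
Total adjacent occupied pairs: 31; unlike-type pairs: 17.
17/31 is already in lowest terms.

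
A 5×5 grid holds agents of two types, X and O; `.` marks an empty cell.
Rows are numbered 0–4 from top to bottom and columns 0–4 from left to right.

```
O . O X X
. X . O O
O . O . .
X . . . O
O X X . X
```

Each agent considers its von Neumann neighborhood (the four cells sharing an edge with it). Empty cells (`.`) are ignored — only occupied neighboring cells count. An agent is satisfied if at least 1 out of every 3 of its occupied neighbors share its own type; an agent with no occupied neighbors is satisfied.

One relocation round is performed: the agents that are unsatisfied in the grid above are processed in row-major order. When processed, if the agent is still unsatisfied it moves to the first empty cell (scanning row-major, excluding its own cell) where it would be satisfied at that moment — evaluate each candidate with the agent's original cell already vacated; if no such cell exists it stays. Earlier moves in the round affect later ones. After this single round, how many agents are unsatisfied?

Initially unsatisfied (in order): (0,2), (2,0), (3,0), (3,4), (4,0), (4,4).
  (0,2) → (0,1).
  (2,0) → (0,2).
  (3,0) → (1,0).
  (3,4) → (1,2).
  (4,0) → (2,1).
  (4,4): now satisfied by earlier moves; stays.
Resulting grid:
O O O X X
X X O O O
. O O . .
. . . . .
. X X . X
Unsatisfied now: (1,1).

1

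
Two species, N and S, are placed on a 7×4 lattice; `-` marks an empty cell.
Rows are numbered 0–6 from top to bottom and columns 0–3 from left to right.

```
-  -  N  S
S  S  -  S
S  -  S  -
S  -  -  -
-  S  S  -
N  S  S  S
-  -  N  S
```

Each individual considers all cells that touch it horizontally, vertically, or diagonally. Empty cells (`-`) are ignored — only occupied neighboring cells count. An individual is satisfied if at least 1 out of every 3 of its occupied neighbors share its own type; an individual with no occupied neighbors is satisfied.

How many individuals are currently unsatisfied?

3

Row 0: (0,2)N 0/3 unhappy · (0,3)S 1/2 ok
Row 1: (1,0)S 2/2 ok · (1,1)S 3/4 ok · (1,3)S 2/3 ok
Row 2: (2,0)S 3/3 ok · (2,2)S 2/2 ok
Row 3: (3,0)S 2/2 ok
Row 4: (4,1)S 4/5 ok · (4,2)S 4/4 ok
Row 5: (5,0)N 0/2 unhappy · (5,1)S 3/5 ok · (5,2)S 5/6 ok · (5,3)S 3/4 ok
Row 6: (6,2)N 0/4 unhappy · (6,3)S 2/3 ok
Unsatisfied: (0,2), (5,0), (6,2) — 3 in total.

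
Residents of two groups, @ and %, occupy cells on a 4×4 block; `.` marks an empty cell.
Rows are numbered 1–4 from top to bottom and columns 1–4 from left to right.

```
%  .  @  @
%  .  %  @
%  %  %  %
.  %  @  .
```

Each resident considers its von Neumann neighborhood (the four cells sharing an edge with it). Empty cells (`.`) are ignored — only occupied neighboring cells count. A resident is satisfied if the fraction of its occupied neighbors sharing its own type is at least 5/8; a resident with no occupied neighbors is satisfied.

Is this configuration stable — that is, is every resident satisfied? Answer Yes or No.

(1,1)% 1/1 ✓
(1,3)@ 1/2 ✗
(1,4)@ 2/2 ✓
(2,1)% 2/2 ✓
(2,3)% 1/3 ✗
(2,4)@ 1/3 ✗
(3,1)% 2/2 ✓
(3,2)% 3/3 ✓
(3,3)% 3/4 ✓
(3,4)% 1/2 ✗
(4,2)% 1/2 ✗
(4,3)@ 0/2 ✗
For instance (1,3) has only 1/2 same-type neighbors, below 5/8.

No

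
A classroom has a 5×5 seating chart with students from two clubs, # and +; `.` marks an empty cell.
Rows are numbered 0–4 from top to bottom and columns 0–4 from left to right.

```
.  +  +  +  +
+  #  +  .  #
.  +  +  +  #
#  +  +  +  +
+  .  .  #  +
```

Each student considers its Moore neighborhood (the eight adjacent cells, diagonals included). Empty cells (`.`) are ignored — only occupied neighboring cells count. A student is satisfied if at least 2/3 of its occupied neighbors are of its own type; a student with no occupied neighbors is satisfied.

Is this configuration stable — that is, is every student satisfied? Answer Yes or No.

Row 0: (0,1)+ 3/4 ok · (0,2)+ 3/4 ok · (0,3)+ 3/4 ok · (0,4)+ 1/2 unhappy
Row 1: (1,0)+ 2/3 ok · (1,1)# 0/6 unhappy · (1,2)+ 6/7 ok · (1,4)# 1/4 unhappy
Row 2: (2,1)+ 5/7 ok · (2,2)+ 6/7 ok · (2,3)+ 5/7 ok · (2,4)# 1/4 unhappy
Row 3: (3,0)# 0/3 unhappy · (3,1)+ 4/5 ok · (3,2)+ 5/6 ok · (3,3)+ 5/7 ok · (3,4)+ 3/5 unhappy
Row 4: (4,0)+ 1/2 unhappy · (4,3)# 0/4 unhappy · (4,4)+ 2/3 ok
For instance (0,4) has only 1/2 same-type neighbors, below 2/3.

No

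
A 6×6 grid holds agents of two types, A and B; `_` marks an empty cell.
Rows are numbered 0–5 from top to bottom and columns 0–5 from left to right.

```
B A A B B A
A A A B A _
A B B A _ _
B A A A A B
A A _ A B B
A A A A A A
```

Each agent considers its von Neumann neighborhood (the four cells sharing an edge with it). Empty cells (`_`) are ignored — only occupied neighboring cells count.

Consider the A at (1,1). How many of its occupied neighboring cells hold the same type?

3

Occupied neighbors of (1,1): (0,1)=A, (2,1)=B, (1,0)=A, (1,2)=A.
Same type (A): 3 of 4.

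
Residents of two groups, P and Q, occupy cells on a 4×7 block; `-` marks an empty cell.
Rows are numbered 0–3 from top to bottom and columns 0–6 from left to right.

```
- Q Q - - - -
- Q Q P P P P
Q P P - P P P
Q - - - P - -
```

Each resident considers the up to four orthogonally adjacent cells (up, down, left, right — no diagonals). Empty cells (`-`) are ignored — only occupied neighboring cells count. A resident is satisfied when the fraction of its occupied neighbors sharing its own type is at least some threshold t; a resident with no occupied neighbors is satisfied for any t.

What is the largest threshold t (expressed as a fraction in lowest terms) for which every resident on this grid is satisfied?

Row 0: (0,1)Q 2/2 · (0,2)Q 2/2
Row 1: (1,1)Q 2/3 · (1,2)Q 2/4 · (1,3)P 1/2 · (1,4)P 3/3 · (1,5)P 3/3 · (1,6)P 2/2
Row 2: (2,0)Q 1/2 · (2,1)P 1/3 · (2,2)P 1/2 · (2,4)P 3/3 · (2,5)P 3/3 · (2,6)P 2/2
Row 3: (3,0)Q 1/1 · (3,4)P 1/1
The smallest same-type fraction is 1/3 at (2,1), which reduces to 1/3. Any threshold above that leaves this resident unsatisfied.

1/3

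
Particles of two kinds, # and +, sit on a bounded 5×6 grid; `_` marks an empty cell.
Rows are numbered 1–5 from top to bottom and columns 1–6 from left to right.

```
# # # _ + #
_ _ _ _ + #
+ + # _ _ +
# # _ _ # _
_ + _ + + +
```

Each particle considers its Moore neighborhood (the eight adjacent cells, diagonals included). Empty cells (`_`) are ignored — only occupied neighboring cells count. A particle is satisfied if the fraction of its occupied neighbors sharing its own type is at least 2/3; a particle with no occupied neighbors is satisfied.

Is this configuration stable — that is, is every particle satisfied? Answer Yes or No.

Row 1: (1,1)# 1/1 satisfied · (1,2)# 2/2 satisfied · (1,3)# 1/1 satisfied · (1,5)+ 1/3 not · (1,6)# 1/3 not
Row 2: (2,5)+ 2/4 not · (2,6)# 1/4 not
Row 3: (3,1)+ 1/3 not · (3,2)+ 1/4 not · (3,3)# 1/2 not · (3,6)+ 1/3 not
Row 4: (4,1)# 1/4 not · (4,2)# 2/5 not · (4,5)# 0/4 not
Row 5: (5,2)+ 0/2 not · (5,4)+ 1/2 not · (5,5)+ 2/3 satisfied · (5,6)+ 1/2 not
For instance (1,5) has only 1/3 same-type neighbors, below 2/3.

No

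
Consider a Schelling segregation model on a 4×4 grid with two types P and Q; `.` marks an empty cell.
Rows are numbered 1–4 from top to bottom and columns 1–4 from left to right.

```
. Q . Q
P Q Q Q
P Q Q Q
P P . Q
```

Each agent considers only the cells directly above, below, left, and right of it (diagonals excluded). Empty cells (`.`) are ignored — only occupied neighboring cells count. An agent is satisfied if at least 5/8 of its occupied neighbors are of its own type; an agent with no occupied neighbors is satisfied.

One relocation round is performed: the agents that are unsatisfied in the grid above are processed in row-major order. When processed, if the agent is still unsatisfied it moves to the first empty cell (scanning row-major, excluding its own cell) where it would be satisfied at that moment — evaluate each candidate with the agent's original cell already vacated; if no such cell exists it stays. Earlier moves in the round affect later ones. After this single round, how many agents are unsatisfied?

1

Initially unsatisfied (in order): (2,1), (3,2), (4,2).
  (2,1): no empty cell satisfies it; stays.
  (3,2) → (1,3).
  (4,2): now satisfied by earlier moves; stays.
Resulting grid:
. Q Q Q
P Q Q Q
P . Q Q
P P . Q
Unsatisfied now: (2,1).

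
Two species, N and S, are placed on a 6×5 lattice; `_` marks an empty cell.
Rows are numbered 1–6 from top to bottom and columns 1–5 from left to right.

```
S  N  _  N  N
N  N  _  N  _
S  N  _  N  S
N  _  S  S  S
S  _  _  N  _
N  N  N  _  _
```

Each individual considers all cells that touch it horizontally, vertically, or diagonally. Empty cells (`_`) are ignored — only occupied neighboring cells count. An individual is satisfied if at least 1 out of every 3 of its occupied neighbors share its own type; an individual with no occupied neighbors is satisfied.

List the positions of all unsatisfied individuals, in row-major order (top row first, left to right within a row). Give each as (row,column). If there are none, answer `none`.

(1,1)S 0/3 unhappy
(1,2)N 2/3 ok
(1,4)N 2/2 ok
(1,5)N 2/2 ok
(2,1)N 3/5 ok
(2,2)N 3/5 ok
(2,4)N 3/4 ok
(3,1)S 0/4 unhappy
(3,2)N 3/5 ok
(3,4)N 1/5 unhappy
(3,5)S 2/4 ok
(4,1)N 1/3 ok
(4,3)S 1/4 unhappy
(4,4)S 3/5 ok
(4,5)S 2/4 ok
(5,1)S 0/3 unhappy
(5,4)N 1/4 unhappy
(6,1)N 1/2 ok
(6,2)N 2/3 ok
(6,3)N 2/2 ok

(1,1), (3,1), (3,4), (4,3), (5,1), (5,4)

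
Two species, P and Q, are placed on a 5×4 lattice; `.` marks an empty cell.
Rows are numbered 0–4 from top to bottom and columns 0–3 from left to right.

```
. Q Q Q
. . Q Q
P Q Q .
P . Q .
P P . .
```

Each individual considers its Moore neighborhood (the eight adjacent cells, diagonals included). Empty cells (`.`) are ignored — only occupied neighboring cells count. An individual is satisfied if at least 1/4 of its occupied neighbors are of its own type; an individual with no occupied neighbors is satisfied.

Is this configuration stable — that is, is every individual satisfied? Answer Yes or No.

Row 0: (0,1)Q 2/2 satisfied · (0,2)Q 4/4 satisfied · (0,3)Q 3/3 satisfied
Row 1: (1,2)Q 6/6 satisfied · (1,3)Q 4/4 satisfied
Row 2: (2,0)P 1/2 satisfied · (2,1)Q 3/5 satisfied · (2,2)Q 4/4 satisfied
Row 3: (3,0)P 3/4 satisfied · (3,2)Q 2/3 satisfied
Row 4: (4,0)P 2/2 satisfied · (4,1)P 2/3 satisfied
All meet the threshold, so the configuration is stable.

Yes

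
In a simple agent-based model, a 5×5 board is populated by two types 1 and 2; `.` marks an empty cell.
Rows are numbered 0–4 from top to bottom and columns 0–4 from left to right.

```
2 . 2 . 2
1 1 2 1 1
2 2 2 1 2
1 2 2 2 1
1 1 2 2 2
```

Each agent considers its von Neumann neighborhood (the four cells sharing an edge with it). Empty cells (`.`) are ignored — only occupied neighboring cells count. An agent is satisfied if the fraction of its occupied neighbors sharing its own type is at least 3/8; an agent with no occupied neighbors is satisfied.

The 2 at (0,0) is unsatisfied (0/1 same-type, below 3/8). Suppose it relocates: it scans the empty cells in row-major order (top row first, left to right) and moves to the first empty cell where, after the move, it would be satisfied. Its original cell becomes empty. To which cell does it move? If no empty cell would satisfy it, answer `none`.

Vacating (0,0). Empty cells in order:
  (0,1): 1/2 same-type → satisfied — stop here.

(0,1)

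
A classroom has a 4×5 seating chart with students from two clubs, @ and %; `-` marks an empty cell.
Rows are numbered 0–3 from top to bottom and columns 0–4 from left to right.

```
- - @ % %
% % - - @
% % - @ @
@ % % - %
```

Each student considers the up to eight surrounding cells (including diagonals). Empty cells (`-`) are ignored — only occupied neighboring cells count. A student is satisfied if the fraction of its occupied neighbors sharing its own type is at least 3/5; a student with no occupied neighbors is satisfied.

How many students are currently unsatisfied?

7

Row 0: (0,2)@ 0/2 ✗ · (0,3)% 1/3 ✗ · (0,4)% 1/2 ✗
Row 1: (1,0)% 3/3 ✓ · (1,1)% 3/4 ✓ · (1,4)@ 2/4 ✗
Row 2: (2,0)% 4/5 ✓ · (2,1)% 5/6 ✓ · (2,3)@ 2/4 ✗ · (2,4)@ 2/3 ✓
Row 3: (3,0)@ 0/3 ✗ · (3,1)% 3/4 ✓ · (3,2)% 2/3 ✓ · (3,4)% 0/2 ✗
Unsatisfied: (0,2), (0,3), (0,4), (1,4), (2,3), (3,0), (3,4) — 7 in total.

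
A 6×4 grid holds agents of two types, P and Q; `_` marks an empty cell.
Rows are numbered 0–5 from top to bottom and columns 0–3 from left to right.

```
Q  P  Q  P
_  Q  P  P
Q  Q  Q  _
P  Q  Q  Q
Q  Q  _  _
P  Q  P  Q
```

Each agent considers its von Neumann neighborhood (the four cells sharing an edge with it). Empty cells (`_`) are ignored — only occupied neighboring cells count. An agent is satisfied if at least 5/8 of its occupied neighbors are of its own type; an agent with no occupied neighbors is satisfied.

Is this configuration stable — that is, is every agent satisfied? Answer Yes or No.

Row 0: (0,0)Q 0/1 unhappy · (0,1)P 0/3 unhappy · (0,2)Q 0/3 unhappy · (0,3)P 1/2 unhappy
Row 1: (1,1)Q 1/3 unhappy · (1,2)P 1/4 unhappy · (1,3)P 2/2 ok
Row 2: (2,0)Q 1/2 unhappy · (2,1)Q 4/4 ok · (2,2)Q 2/3 ok
Row 3: (3,0)P 0/3 unhappy · (3,1)Q 3/4 ok · (3,2)Q 3/3 ok · (3,3)Q 1/1 ok
Row 4: (4,0)Q 1/3 unhappy · (4,1)Q 3/3 ok
Row 5: (5,0)P 0/2 unhappy · (5,1)Q 1/3 unhappy · (5,2)P 0/2 unhappy · (5,3)Q 0/1 unhappy
For instance (0,0) has only 0/1 same-type neighbors, below 5/8.

No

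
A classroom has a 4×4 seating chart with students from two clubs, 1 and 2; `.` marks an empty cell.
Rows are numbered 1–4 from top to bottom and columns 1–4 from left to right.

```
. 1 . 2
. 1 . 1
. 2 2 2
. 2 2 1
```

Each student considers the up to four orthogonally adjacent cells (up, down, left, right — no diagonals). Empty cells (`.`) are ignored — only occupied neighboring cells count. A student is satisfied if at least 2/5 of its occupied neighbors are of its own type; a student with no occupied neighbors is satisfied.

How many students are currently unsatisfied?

Row 1: (1,2)1 1/1 satisfied · (1,4)2 0/1 not
Row 2: (2,2)1 1/2 satisfied · (2,4)1 0/2 not
Row 3: (3,2)2 2/3 satisfied · (3,3)2 3/3 satisfied · (3,4)2 1/3 not
Row 4: (4,2)2 2/2 satisfied · (4,3)2 2/3 satisfied · (4,4)1 0/2 not
Unsatisfied: (1,4), (2,4), (3,4), (4,4) — 4 in total.

4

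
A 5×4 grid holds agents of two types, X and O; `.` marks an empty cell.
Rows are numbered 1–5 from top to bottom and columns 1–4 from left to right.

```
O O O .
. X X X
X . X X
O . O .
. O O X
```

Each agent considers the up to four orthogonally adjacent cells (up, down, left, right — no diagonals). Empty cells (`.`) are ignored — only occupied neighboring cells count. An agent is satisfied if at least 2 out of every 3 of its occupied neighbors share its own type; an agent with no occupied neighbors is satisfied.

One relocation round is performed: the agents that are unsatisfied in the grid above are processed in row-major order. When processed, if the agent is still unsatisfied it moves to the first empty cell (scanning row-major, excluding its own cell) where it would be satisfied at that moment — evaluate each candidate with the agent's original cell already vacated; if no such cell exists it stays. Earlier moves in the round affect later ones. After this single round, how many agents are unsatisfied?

Initially unsatisfied (in order): (1,3), (2,2), (3,1), (4,1), (4,3), (5,4).
  (1,3) → (4,2).
  (2,2) → (1,4).
  (3,1) → (1,3).
  (4,1): now satisfied by earlier moves; stays.
  (4,3): now satisfied by earlier moves; stays.
  (5,4): no empty cell satisfies it; stays.
Resulting grid:
O O X X
. . X X
. . X X
O O O .
. O O X
Unsatisfied now: (1,2), (5,4).

2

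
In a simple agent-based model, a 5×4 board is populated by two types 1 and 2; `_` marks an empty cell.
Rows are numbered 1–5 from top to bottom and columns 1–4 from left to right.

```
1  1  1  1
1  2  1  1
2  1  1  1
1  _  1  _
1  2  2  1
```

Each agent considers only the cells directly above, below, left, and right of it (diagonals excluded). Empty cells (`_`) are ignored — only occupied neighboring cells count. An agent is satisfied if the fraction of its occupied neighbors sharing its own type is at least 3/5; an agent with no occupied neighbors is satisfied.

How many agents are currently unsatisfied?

Row 1: (1,1)1 2/2 ✓ · (1,2)1 2/3 ✓ · (1,3)1 3/3 ✓ · (1,4)1 2/2 ✓
Row 2: (2,1)1 1/3 ✗ · (2,2)2 0/4 ✗ · (2,3)1 3/4 ✓ · (2,4)1 3/3 ✓
Row 3: (3,1)2 0/3 ✗ · (3,2)1 1/3 ✗ · (3,3)1 4/4 ✓ · (3,4)1 2/2 ✓
Row 4: (4,1)1 1/2 ✗ · (4,3)1 1/2 ✗
Row 5: (5,1)1 1/2 ✗ · (5,2)2 1/2 ✗ · (5,3)2 1/3 ✗ · (5,4)1 0/1 ✗
Unsatisfied: (2,1), (2,2), (3,1), (3,2), (4,1), (4,3), (5,1), (5,2), (5,3), (5,4) — 10 in total.

10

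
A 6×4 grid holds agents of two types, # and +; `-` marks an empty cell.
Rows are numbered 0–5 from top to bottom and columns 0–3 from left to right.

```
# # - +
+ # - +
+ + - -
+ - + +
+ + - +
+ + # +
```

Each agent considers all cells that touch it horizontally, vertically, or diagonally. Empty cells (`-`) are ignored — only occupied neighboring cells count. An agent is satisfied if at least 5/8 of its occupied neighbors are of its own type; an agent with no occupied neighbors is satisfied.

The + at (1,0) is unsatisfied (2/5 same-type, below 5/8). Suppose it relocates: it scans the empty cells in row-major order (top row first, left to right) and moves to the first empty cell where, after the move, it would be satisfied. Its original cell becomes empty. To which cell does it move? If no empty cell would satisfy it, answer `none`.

(2,2)

Vacating (1,0). Empty cells in order:
  (0,2): 2/4 same-type → still unsatisfied.
  (1,2): 3/5 same-type → still unsatisfied.
  (2,2): 4/5 same-type → satisfied — stop here.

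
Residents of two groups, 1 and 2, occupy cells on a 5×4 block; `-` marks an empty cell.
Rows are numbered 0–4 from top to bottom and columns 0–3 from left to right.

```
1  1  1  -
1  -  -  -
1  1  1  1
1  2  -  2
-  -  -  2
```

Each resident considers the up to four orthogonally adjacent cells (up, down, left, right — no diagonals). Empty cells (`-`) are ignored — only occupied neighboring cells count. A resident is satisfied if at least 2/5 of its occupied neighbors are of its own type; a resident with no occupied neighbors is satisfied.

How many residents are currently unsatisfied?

1

(0,0)1 2/2 ✓
(0,1)1 2/2 ✓
(0,2)1 1/1 ✓
(1,0)1 2/2 ✓
(2,0)1 3/3 ✓
(2,1)1 2/3 ✓
(2,2)1 2/2 ✓
(2,3)1 1/2 ✓
(3,0)1 1/2 ✓
(3,1)2 0/2 ✗
(3,3)2 1/2 ✓
(4,3)2 1/1 ✓
Unsatisfied: (3,1) — 1 in total.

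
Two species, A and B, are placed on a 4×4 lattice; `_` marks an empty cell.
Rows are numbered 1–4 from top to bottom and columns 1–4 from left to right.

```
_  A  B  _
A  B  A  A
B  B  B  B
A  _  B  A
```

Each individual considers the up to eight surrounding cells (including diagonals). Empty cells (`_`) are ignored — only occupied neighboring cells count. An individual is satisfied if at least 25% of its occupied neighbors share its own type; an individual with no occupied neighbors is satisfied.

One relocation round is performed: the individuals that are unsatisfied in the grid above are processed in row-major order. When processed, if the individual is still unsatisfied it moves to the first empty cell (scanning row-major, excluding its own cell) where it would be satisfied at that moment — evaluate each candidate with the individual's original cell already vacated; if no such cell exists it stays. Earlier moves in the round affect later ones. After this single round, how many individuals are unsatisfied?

Initially unsatisfied (in order): (4,1), (4,4).
  (4,1) → (1,1).
  (4,4) → (1,4).
Resulting grid:
A A B A
A B A A
B B B B
_ _ B _
Unsatisfied now: (1,3).

1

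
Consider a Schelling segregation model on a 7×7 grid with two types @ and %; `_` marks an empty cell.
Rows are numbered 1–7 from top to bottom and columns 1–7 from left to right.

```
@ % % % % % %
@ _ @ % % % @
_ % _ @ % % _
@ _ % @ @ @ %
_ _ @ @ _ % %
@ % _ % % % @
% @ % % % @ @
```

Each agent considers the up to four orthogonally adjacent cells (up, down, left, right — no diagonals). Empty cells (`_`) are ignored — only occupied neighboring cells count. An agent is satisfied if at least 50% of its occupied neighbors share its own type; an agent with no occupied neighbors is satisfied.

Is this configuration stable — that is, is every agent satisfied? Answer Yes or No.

No

Row 1: (1,1)@ 1/2 ✓ · (1,2)% 1/2 ✓ · (1,3)% 2/3 ✓ · (1,4)% 3/3 ✓ · (1,5)% 3/3 ✓ · (1,6)% 3/3 ✓ · (1,7)% 1/2 ✓
Row 2: (2,1)@ 1/1 ✓ · (2,3)@ 0/2 ✗ · (2,4)% 2/4 ✓ · (2,5)% 4/4 ✓ · (2,6)% 3/4 ✓ · (2,7)@ 0/2 ✗
Row 3: (3,2)% 0/0 ✓ · (3,4)@ 1/3 ✗ · (3,5)% 2/4 ✓ · (3,6)% 2/3 ✓
Row 4: (4,1)@ 0/0 ✓ · (4,3)% 0/2 ✗ · (4,4)@ 3/4 ✓ · (4,5)@ 2/3 ✓ · (4,6)@ 1/4 ✗ · (4,7)% 1/2 ✓
Row 5: (5,3)@ 1/2 ✓ · (5,4)@ 2/3 ✓ · (5,6)% 2/3 ✓ · (5,7)% 2/3 ✓
Row 6: (6,1)@ 0/2 ✗ · (6,2)% 0/2 ✗ · (6,4)% 2/3 ✓ · (6,5)% 3/3 ✓ · (6,6)% 2/4 ✓ · (6,7)@ 1/3 ✗
Row 7: (7,1)% 0/2 ✗ · (7,2)@ 0/3 ✗ · (7,3)% 1/2 ✓ · (7,4)% 3/3 ✓ · (7,5)% 2/3 ✓ · (7,6)@ 1/3 ✗ · (7,7)@ 2/2 ✓
For instance (2,3) has only 0/2 same-type neighbors, below 1/2.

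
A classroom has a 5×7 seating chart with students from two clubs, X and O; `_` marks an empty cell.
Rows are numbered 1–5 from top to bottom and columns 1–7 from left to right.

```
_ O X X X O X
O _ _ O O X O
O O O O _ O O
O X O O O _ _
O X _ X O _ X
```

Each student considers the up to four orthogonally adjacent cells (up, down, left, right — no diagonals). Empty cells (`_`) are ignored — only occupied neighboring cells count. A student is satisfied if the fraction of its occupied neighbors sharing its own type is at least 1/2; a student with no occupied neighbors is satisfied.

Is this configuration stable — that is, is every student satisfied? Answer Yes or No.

(1,2)O 0/1 unhappy
(1,3)X 1/2 ok
(1,4)X 2/3 ok
(1,5)X 1/3 unhappy
(1,6)O 0/3 unhappy
(1,7)X 0/2 unhappy
(2,1)O 1/1 ok
(2,4)O 2/3 ok
(2,5)O 1/3 unhappy
(2,6)X 0/4 unhappy
(2,7)O 1/3 unhappy
(3,1)O 3/3 ok
(3,2)O 2/3 ok
(3,3)O 3/3 ok
(3,4)O 3/3 ok
(3,6)O 1/2 ok
(3,7)O 2/2 ok
(4,1)O 2/3 ok
(4,2)X 1/4 unhappy
(4,3)O 2/3 ok
(4,4)O 3/4 ok
(4,5)O 2/2 ok
(5,1)O 1/2 ok
(5,2)X 1/2 ok
(5,4)X 0/2 unhappy
(5,5)O 1/2 ok
(5,7)X 0/0 ok
For instance (1,2) has only 0/1 same-type neighbors, below 1/2.

No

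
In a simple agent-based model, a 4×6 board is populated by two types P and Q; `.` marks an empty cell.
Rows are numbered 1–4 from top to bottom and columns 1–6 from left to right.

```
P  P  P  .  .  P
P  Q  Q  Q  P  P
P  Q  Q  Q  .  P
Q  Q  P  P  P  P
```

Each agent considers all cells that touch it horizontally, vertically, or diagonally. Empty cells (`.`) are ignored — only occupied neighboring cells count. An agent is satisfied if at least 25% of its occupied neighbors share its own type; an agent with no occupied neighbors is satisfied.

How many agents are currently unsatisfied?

2

Row 1: (1,1)P 2/3 satisfied · (1,2)P 3/5 satisfied · (1,3)P 1/4 satisfied · (1,6)P 2/2 satisfied
Row 2: (2,1)P 3/5 satisfied · (2,2)Q 3/8 satisfied · (2,3)Q 5/7 satisfied · (2,4)Q 3/5 satisfied · (2,5)P 3/5 satisfied · (2,6)P 3/3 satisfied
Row 3: (3,1)P 1/5 not · (3,2)Q 5/8 satisfied · (3,3)Q 6/8 satisfied · (3,4)Q 3/7 satisfied · (3,6)P 4/4 satisfied
Row 4: (4,1)Q 2/3 satisfied · (4,2)Q 3/5 satisfied · (4,3)P 1/5 not · (4,4)P 2/4 satisfied · (4,5)P 3/4 satisfied · (4,6)P 2/2 satisfied
Unsatisfied: (3,1), (4,3) — 2 in total.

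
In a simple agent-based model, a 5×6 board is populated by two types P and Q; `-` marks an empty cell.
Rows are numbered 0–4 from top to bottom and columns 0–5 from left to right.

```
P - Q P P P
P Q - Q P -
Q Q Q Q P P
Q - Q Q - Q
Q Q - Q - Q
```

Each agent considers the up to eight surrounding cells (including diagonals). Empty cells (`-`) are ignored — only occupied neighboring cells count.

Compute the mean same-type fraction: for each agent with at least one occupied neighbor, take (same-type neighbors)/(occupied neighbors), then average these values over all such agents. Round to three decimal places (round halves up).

0.733

Row 0: (0,0)P 1/2 · (0,2)Q 2/3 · (0,3)P 2/4 · (0,4)P 3/4 · (0,5)P 2/2
Row 1: (1,0)P 1/4 · (1,1)Q 4/6 · (1,3)Q 3/7 · (1,4)P 5/7
Row 2: (2,0)Q 3/4 · (2,1)Q 5/6 · (2,2)Q 6/6 · (2,3)Q 4/6 · (2,4)P 2/6 · (2,5)P 2/3
Row 3: (3,0)Q 4/4 · (3,2)Q 6/6 · (3,3)Q 4/5 · (3,5)Q 1/3
Row 4: (4,0)Q 2/2 · (4,1)Q 3/3 · (4,3)Q 2/2 · (4,5)Q 1/1
Sum over 23 agents: 1/2 + 2/3 + 2/4 + 3/4 + 2/2 + 1/4 + 4/6 + 3/7 + 5/7 + 3/4 + 5/6 + 6/6 + 4/6 + 2/6 + 2/3 + 4/4 + 6/6 + 4/5 + 1/3 + 2/2 + 3/3 + 2/2 + 1/1 = 7081/420; mean = 7081/420 ÷ 23 = 7081/9660 = 0.733022… → 0.733.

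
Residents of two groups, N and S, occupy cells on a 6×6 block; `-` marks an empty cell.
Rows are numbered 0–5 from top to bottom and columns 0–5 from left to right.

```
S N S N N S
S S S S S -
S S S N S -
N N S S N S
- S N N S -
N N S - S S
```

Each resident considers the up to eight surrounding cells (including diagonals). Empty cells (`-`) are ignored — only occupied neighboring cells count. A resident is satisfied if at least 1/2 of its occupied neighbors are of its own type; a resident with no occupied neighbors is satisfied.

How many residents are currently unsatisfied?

Row 0: (0,0)S 2/3 satisfied · (0,1)N 0/5 not · (0,2)S 3/5 satisfied · (0,3)N 1/5 not · (0,4)N 1/4 not · (0,5)S 1/2 satisfied
Row 1: (1,0)S 4/5 satisfied · (1,1)S 7/8 satisfied · (1,2)S 5/8 satisfied · (1,3)S 5/8 satisfied · (1,4)S 3/6 satisfied
Row 2: (2,0)S 3/5 satisfied · (2,1)S 6/8 satisfied · (2,2)S 6/8 satisfied · (2,3)N 1/8 not · (2,4)S 4/6 satisfied
Row 3: (3,0)N 1/4 not · (3,1)N 2/7 not · (3,2)S 4/8 satisfied · (3,3)S 4/8 satisfied · (3,4)N 2/6 not · (3,5)S 2/3 satisfied
Row 4: (4,1)S 2/7 not · (4,2)N 3/7 not · (4,3)N 2/7 not · (4,4)S 4/6 satisfied
Row 5: (5,0)N 1/2 satisfied · (5,1)N 2/4 satisfied · (5,2)S 1/4 not · (5,4)S 2/3 satisfied · (5,5)S 2/2 satisfied
Unsatisfied: (0,1), (0,3), (0,4), (2,3), (3,0), (3,1), (3,4), (4,1), (4,2), (4,3), (5,2) — 11 in total.

11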